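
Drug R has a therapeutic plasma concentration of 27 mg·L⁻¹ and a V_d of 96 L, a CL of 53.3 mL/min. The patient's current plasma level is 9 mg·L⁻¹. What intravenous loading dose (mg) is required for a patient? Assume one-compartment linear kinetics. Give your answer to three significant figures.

1730 mg

Concentration deficit ΔC = 27 − 9 = 18.00 mg/L
LD = Vd × ΔC = 96.00 × 18.00 = 1728 mg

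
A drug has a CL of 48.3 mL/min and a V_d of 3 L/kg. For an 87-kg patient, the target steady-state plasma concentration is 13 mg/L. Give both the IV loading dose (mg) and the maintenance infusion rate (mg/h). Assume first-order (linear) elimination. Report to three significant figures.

(a) 3390 mg; (b) 37.7 mg/h

Vd(total) = 87 kg × 3 L/kg = 261.0 L
Loading: fill Vd to C_target → 261.0 L × 13 mg/L = 3393 mg
CL = 48.3 mL/min × 60/1000 = 2.898 L/h
Maintenance: replace elimination → rate = CL × Css = 2.898 × 13 = 37.67 mg/h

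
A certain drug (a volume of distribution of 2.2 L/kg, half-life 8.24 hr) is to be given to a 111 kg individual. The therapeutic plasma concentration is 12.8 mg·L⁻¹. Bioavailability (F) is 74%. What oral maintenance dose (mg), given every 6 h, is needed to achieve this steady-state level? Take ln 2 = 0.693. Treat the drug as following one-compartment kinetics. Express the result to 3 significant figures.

2130 mg

Total Vd = 2.2 × 111 = 244.2 L
CL = 0.693 × Vd / t½ = 0.693 × 244.2 / 8.24 = 20.54 L/h
D = CL × Css × τ / F = 20.54 × 12.8 × 6 / 0.74 = 2132 mg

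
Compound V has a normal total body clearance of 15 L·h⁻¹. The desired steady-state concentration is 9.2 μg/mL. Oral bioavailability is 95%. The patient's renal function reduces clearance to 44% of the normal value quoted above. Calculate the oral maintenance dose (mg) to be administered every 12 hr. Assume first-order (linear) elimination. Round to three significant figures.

767 mg

Patient clearance = 0.44 × 15.00 = 6.600 L/h
D = CL × Css × τ / F = 6.600 × 9.2 × 12 / 0.95 = 767.0 mg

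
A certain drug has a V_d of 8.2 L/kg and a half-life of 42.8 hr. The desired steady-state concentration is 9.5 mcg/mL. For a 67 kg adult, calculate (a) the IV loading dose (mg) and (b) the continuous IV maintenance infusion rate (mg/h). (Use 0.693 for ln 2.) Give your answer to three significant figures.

Vd = 8.2 L/kg × 67 kg = 549.4 L
LD = Vd × C = 549.4 × 9.5 = 5219 mg
CL = 0.693 × Vd / t½ = 0.693 × 549.4 / 42.8 = 8.896 L/h
Infusion rate = CL × Css = 8.896 × 9.5 = 84.51 mg/h

(a) 5220 mg; (b) 84.5 mg/h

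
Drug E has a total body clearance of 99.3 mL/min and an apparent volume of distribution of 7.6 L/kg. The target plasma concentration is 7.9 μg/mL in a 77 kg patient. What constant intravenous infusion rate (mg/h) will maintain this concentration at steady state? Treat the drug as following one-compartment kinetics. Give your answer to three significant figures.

47.1 mg/h

CL = 99.3 mL/min × 60/1000 = 5.958 L/h
Rate = CL × Css = 5.958 × 7.9 = 47.07 mg/h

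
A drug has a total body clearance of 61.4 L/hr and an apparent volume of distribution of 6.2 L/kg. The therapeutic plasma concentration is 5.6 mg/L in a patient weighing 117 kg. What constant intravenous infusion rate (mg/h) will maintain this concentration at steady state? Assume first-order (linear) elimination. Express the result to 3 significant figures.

R₀ = 61.40 × 5.6 = 343.8 mg/h

344 mg/h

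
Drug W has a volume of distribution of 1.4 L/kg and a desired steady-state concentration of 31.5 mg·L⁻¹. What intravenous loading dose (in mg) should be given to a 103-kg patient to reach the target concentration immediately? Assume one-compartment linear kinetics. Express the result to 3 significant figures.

4540 mg

Vd = 1.4 L/kg × 103 kg = 144.2 L
The loading dose fills Vd to the target concentration.
LD = Vd × C = 144.2 × 31.50 = 4542 mg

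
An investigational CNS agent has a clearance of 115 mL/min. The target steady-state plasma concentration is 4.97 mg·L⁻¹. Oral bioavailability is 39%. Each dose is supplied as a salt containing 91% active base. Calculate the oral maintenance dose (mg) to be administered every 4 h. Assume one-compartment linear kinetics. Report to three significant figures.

387 mg

Convert clearance: 115 mL/min × 60 min/h ÷ 1000 mL/L = 6.900 L/h
D = CL × Css × τ / F / S = 6.900 × 4.97 × 4 / 0.39 / 0.91 = 386.5 mg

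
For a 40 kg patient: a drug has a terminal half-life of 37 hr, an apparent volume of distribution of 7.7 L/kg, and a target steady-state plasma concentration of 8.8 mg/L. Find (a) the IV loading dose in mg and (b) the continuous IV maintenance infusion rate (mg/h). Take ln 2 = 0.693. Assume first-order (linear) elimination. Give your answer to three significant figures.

Vd = 7.7 L/kg × 40 kg = 308.0 L
LD = Vd × C = 308.0 × 8.8 = 2710 mg
CL = 0.693 × Vd / t½ = 0.693 × 308.0 / 37 = 5.769 L/h
Infusion rate = CL × Css = 5.769 × 8.8 = 50.77 mg/h

(a) 2710 mg; (b) 50.8 mg/h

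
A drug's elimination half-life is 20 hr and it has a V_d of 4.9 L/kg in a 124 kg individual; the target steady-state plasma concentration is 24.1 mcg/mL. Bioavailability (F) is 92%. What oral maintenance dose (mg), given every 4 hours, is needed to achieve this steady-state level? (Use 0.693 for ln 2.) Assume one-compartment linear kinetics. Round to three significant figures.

2210 mg

Vd = 4.9 L/kg × 124 kg = 607.6 L
CL = ln 2 · Vd / t½ = 0.693 × 607.6 / 20 = 21.05 L/h
D = CL × Css × τ / F = 21.05 × 24.1 × 4 / 0.92 = 2206 mg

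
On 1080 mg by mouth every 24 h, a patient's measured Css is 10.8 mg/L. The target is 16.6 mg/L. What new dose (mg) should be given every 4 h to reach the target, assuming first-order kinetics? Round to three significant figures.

277 mg

With linear kinetics, Css is proportional to dose rate (D/τ) at fixed clearance.
D₂ = D₁ × (Css,target / Css,current) × (τ₂/τ₁) = 1080 × (16.6/10.8) × (4/24) = 276.7 mg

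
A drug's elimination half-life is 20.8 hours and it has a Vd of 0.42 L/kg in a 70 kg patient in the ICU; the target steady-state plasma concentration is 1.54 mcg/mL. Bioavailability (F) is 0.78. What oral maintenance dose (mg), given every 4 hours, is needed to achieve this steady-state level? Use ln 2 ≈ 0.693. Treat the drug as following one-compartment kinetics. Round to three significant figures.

7.74 mg

Vd = 0.42 L/kg × 70 kg = 29.40 L
CL = ln 2 · Vd / t½ = 0.693 × 29.40 / 20.8 = 0.9795 L/h
D = CL × Css × τ / F = 0.9795 × 1.54 × 4 / 0.78 = 7.736 mg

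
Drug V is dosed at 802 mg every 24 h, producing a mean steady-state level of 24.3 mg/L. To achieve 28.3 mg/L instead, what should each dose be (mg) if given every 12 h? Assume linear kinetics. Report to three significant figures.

With linear kinetics, Css is proportional to dose rate (D/τ) at fixed clearance.
D₂ = D₁ × (Css,target / Css,current) × (τ₂/τ₁) = 802 × (28.3/24.3) × (12/24) = 467.0 mg

467 mg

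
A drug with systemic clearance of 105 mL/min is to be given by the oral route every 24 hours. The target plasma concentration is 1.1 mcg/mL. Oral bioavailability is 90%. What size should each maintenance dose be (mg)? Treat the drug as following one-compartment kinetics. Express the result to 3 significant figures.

CL = 105 mL/min = 105 × 0.06 = 6.300 L/h
D = CL × Css × τ / F = 6.300 × 1.1 × 24 / 0.9 = 184.8 mg

185 mg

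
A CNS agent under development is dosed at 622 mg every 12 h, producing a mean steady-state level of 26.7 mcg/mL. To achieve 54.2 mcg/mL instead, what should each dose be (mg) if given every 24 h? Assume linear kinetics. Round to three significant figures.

With linear kinetics, Css is proportional to dose rate (D/τ) at fixed clearance.
D₂ = D₁ × (Css,target / Css,current) × (τ₂/τ₁) = 622 × (54.2/26.7) × (24/12) = 2525 mg

2530 mg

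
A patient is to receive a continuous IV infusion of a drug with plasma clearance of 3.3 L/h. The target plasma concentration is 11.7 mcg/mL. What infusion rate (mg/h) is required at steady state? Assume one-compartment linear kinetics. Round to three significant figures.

38.6 mg/h

Infusion rate = CL · Css = 3.300 L/h × 11.7 mg/L = 38.61 mg/h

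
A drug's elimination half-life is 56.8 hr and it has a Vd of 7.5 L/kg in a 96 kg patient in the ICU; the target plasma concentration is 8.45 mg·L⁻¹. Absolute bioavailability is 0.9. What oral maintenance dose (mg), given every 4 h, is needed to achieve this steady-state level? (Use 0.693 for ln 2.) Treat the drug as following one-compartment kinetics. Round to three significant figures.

330 mg

Vd(total) = 96 kg × 7.5 L/kg = 720.0 L
CL = ln 2 · Vd / t½ = 0.693 × 720.0 / 56.8 = 8.785 L/h
D = CL × Css × τ / F = 8.785 × 8.45 × 4 / 0.9 = 329.9 mg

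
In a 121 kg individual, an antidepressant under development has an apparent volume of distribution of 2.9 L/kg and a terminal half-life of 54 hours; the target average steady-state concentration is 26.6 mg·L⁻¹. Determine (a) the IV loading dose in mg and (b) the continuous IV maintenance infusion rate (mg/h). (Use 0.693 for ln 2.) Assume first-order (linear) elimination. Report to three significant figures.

(a) 9330 mg; (b) 120 mg/h

Vd = 2.9 L/kg × 121 kg = 350.9 L
LD = Vd × C = 350.9 × 26.6 = 9334 mg
CL = 0.693 × Vd / t½ = 0.693 × 350.9 / 54 = 4.503 L/h
Infusion rate = CL × Css = 4.503 × 26.6 = 119.8 mg/h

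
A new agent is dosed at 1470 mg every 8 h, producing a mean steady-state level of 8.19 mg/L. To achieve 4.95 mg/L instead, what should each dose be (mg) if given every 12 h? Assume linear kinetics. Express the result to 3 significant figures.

With linear kinetics, Css is proportional to dose rate (D/τ) at fixed clearance.
D₂ = D₁ × (Css,target / Css,current) × (τ₂/τ₁) = 1470 × (4.95/8.19) × (12/8) = 1333 mg

1330 mg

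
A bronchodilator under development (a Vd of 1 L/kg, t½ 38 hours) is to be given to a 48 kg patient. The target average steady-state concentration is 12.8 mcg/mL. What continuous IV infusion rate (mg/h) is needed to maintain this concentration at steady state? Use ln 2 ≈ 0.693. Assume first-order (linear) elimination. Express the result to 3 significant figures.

11.2 mg/h

Vd(total) = 48 kg × 1 L/kg = 48.00 L
k = 0.693/38 = 0.01824 h⁻¹, so CL = k·Vd = 0.01824 × 48.00 = 0.8755 L/h
Infusion rate = CL × Css = 0.8755 × 12.8 = 11.21 mg/h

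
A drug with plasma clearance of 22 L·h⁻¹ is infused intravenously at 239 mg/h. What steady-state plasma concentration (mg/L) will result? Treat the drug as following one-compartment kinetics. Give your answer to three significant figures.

Css = rate / CL = 239 / 22.00 = 10.86 mg/L

10.9 mg/L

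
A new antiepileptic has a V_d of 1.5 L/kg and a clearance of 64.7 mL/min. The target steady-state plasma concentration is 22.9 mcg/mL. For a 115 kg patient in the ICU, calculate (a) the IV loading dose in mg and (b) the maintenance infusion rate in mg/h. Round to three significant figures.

(a) 3950 mg; (b) 88.9 mg/h

Vd(total) = 115 kg × 1.5 L/kg = 172.5 L
LD = Vd · C_target = 172.5 × 22.9 = 3950 mg
CL = 64.7 mL/min = 64.7 × 0.06 = 3.882 L/h
Maintenance infusion rate = CL × Css = 3.882 × 22.9 = 88.90 mg/h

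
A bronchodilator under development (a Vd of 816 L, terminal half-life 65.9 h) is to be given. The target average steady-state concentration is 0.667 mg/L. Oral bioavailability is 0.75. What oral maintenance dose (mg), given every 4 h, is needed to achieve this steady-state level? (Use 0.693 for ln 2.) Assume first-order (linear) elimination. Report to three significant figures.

30.5 mg

k = 0.693/65.9 = 0.01052 h⁻¹, so CL = k·Vd = 0.01052 × 816.0 = 8.584 L/h
D = CL × Css × τ / F = 8.584 × 0.667 × 4 / 0.75 = 30.54 mg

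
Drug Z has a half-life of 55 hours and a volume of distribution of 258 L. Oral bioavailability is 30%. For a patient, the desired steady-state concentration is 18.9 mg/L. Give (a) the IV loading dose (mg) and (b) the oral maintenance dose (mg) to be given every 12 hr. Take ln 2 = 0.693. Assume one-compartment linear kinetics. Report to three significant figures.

(a) 4880 mg; (b) 2460 mg

LD = Vd × C = 258.0 × 18.9 = 4876 mg
CL = 0.693 × Vd / t½ = 0.693 × 258.0 / 55 = 3.251 L/h
D = CL × Css × τ / F = 3.251 × 18.9 × 12 / 0.3 = 2458 mg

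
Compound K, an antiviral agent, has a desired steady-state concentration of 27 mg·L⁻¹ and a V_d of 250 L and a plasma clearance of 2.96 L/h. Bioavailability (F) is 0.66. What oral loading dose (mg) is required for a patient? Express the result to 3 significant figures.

The loading dose fills Vd to the target concentration; clearance is irrelevant here.
LD = Vd × C / F = 250.0 × 27.00 / 0.66 = 10230 mg

10200 mg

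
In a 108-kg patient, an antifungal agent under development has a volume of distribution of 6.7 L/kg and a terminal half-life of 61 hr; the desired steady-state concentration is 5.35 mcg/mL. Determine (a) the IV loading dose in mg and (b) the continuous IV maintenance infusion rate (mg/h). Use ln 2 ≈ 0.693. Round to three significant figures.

Total Vd = 6.7 × 108 = 723.6 L
LD = Vd × C = 723.6 × 5.35 = 3871 mg
CL = 0.693 × Vd / t½ = 0.693 × 723.6 / 61 = 8.221 L/h
Infusion rate = CL × Css = 8.221 × 5.35 = 43.98 mg/h

(a) 3870 mg; (b) 44.0 mg/h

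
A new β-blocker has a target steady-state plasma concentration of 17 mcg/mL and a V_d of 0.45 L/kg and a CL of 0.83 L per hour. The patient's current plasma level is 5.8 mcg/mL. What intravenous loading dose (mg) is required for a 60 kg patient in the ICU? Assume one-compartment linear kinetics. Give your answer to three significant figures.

Total Vd = 0.45 × 60 = 27.00 L
Concentration deficit ΔC = 17 − 5.8 = 11.20 mg/L
LD = Vd × ΔC = 27.00 × 11.20 = 302.4 mg

302 mg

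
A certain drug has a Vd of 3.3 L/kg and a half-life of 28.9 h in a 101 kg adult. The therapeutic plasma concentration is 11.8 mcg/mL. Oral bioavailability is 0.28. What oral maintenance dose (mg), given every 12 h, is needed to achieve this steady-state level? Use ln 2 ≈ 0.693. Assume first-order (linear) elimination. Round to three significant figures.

4040 mg

Vd(total) = 101 kg × 3.3 L/kg = 333.3 L
k = 0.693/28.9 = 0.02398 h⁻¹, so CL = k·Vd = 0.02398 × 333.3 = 7.993 L/h
D = CL × Css × τ / F = 7.993 × 11.8 × 12 / 0.28 = 4042 mg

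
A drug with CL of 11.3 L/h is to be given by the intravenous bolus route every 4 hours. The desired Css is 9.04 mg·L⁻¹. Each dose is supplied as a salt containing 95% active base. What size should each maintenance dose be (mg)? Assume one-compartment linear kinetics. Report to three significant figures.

430 mg

At steady state, dose per interval replaces the amount cleared in that interval: S·D/τ = CL·Css.
D = CL × Css × τ / S = 11.30 × 9.04 × 4 / 0.95 = 430.1 mg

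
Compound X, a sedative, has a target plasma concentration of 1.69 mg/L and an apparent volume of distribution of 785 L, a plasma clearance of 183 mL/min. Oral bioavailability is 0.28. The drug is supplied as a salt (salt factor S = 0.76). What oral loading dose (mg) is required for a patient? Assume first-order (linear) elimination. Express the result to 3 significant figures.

Loading dose depends on Vd (not clearance): it fills the distribution volume.
LD = Vd × C / F / S = 785.0 × 1.690 / 0.28 / 0.76 = 6234 mg

6230 mg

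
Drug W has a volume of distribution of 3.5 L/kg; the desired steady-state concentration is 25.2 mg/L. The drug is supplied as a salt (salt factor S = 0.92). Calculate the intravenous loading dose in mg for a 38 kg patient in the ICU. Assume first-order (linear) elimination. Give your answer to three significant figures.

Vd = 3.5 L/kg × 38 kg = 133.0 L
LD = Vd × C / S = 133.0 × 25.20 / 0.92 = 3643 mg

3640 mg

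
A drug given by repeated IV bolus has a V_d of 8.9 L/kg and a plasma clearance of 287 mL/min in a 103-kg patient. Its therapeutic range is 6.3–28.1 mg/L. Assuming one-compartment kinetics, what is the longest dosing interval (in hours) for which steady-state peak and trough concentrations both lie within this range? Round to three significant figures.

Total Vd = 8.9 × 103 = 916.7 L
CL = 287 mL/min × 60/1000 = 17.22 L/h
k = CL / Vd = 17.22 / 916.7 = 0.01878 h⁻¹
Between IV bolus doses, concentration decays as C = C₀·e^(−kτ), so C_peak/C_trough = e^(kτ).
τ_max = ln(C_peak/C_trough) / k = ln(28.1/6.3) / 0.01878 = 1.495 / 0.01878 = 79.61 h

79.6 h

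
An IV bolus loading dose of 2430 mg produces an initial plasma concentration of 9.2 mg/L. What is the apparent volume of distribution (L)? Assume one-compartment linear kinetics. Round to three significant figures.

264 L

Immediately after an IV bolus, C₀ = Dose / Vd, so Vd = Dose / C₀.
Vd = 2430 / 9.2 = 264.1 L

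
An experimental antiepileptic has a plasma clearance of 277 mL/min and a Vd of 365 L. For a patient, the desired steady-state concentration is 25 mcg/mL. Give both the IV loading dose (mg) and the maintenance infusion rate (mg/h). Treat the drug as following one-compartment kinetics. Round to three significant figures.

(a) 9130 mg; (b) 416 mg/h

Loading dose = Vd × C = 365.0 × 25 = 9125 mg
CL = 277 mL/min × 60/1000 = 16.62 L/h
Infusion rate = 16.62 L/h × 25 mg/L = 415.5 mg/h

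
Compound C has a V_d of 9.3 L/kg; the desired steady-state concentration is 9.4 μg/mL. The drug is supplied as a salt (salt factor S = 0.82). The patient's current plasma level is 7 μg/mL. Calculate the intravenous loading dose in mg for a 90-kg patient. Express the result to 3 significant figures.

Vd = 9.3 L/kg × 90 kg = 837.0 L
The loading dose fills Vd to the target concentration.
Concentration deficit ΔC = 9.4 − 7 = 2.400 mg/L
LD = Vd × ΔC / S = 837.0 × 2.400 / 0.82 = 2450 mg

2450 mg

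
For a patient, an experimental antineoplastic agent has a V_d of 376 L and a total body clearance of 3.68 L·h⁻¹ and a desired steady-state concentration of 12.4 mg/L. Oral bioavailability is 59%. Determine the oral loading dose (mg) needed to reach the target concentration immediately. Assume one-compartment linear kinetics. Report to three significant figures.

7900 mg

LD is governed by Vd — clearance does not enter the loading-dose calculation.
LD = Vd × C / F = 376.0 × 12.40 / 0.59 = 7902 mg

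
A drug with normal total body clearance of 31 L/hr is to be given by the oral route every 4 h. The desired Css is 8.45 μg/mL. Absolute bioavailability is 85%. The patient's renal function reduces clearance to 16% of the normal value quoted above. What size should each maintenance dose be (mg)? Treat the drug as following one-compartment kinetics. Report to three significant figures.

197 mg

Patient clearance = 0.16 × 31.00 = 4.960 L/h
D = CL × Css × τ / F = 4.960 × 8.45 × 4 / 0.85 = 197.2 mg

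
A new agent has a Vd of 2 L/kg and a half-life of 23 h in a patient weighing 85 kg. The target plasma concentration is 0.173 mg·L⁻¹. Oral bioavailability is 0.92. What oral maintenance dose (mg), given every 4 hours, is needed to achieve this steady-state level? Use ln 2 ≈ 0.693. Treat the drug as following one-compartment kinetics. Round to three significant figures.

3.85 mg

Vd = 2 L/kg × 85 kg = 170.0 L
k = 0.693/23 = 0.03013 h⁻¹, so CL = k·Vd = 0.03013 × 170.0 = 5.122 L/h
D = CL × Css × τ / F = 5.122 × 0.173 × 4 / 0.92 = 3.853 mg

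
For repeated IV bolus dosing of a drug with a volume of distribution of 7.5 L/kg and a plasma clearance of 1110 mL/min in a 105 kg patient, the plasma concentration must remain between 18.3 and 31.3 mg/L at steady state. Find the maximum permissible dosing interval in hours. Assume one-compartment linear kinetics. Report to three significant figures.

Vd = 7.5 L/kg × 105 kg = 787.5 L
Convert clearance: 1110 mL/min × 60 min/h ÷ 1000 mL/L = 66.60 L/h
k = CL / Vd = 66.60 / 787.5 = 0.08457 h⁻¹
Between IV bolus doses, concentration decays as C = C₀·e^(−kτ), so C_peak/C_trough = e^(kτ).
τ_max = ln(C_peak/C_trough) / k = ln(31.3/18.3) / 0.08457 = 0.5367 / 0.08457 = 6.346 h

6.35 h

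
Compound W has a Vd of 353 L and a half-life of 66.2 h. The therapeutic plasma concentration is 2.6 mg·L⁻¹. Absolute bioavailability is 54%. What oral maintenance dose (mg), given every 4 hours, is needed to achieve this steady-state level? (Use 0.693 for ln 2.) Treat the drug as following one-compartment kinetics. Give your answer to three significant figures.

CL = ln 2 · Vd / t½ = 0.693 × 353.0 / 66.2 = 3.695 L/h
D = CL × Css × τ / F = 3.695 × 2.6 × 4 / 0.54 = 71.16 mg

71.2 mg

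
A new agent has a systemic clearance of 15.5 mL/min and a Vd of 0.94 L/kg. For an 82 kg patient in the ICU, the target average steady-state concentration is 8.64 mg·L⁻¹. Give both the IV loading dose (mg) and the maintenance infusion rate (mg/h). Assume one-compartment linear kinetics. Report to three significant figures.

(a) 666 mg; (b) 8.04 mg/h

Total Vd = 0.94 × 82 = 77.08 L
LD = Vd · C_target = 77.08 × 8.64 = 666.0 mg
Convert clearance: 15.5 mL/min × 60 min/h ÷ 1000 mL/L = 0.9300 L/h
Maintenance: replace elimination → rate = CL × Css = 0.9300 × 8.64 = 8.035 mg/h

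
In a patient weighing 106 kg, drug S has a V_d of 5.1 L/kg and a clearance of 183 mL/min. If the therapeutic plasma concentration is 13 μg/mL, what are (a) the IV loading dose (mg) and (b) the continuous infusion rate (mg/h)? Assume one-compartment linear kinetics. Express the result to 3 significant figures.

(a) 7030 mg; (b) 143 mg/h

Total Vd = 5.1 × 106 = 540.6 L
LD = Vd · C_target = 540.6 × 13 = 7028 mg
CL = 183 mL/min = 183 × 0.06 = 10.98 L/h
Maintenance: replace elimination → rate = CL × Css = 10.98 × 13 = 142.7 mg/h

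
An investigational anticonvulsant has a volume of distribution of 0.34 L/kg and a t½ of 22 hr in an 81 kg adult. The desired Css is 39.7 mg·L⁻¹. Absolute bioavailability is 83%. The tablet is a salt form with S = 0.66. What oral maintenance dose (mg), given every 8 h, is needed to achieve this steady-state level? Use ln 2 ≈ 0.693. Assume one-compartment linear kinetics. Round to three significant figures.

503 mg

Total Vd = 0.34 × 81 = 27.54 L
CL = 0.693 × Vd / t½ = 0.693 × 27.54 / 22 = 0.8675 L/h
D = CL × Css × τ / F / S = 0.8675 × 39.7 × 8 / 0.83 / 0.66 = 503.0 mg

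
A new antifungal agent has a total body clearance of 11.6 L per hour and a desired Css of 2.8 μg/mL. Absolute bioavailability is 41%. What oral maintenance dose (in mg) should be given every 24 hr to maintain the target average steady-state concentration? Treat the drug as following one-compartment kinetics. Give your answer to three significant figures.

1900 mg

D = CL × Css × τ / F = 11.60 × 2.8 × 24 / 0.41 = 1901 mg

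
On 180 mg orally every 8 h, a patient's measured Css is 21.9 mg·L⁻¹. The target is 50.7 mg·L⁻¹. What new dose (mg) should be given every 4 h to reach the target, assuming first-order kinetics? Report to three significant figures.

With linear kinetics, Css is proportional to dose rate (D/τ) at fixed clearance.
D₂ = D₁ × (Css,target / Css,current) × (τ₂/τ₁) = 180 × (50.7/21.9) × (4/8) = 208.4 mg

208 mg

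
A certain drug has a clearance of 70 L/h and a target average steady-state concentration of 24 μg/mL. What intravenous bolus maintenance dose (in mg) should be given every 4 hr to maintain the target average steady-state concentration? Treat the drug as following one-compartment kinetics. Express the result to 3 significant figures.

6720 mg

D = CL × Css × τ = 70.00 × 24 × 4 = 6720 mg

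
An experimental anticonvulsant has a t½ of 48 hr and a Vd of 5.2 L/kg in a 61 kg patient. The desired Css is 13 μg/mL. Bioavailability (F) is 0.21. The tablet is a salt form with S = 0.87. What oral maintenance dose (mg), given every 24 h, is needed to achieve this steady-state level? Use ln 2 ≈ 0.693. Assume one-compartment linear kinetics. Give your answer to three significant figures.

7820 mg

Vd = 5.2 L/kg × 61 kg = 317.2 L
k = 0.693/48 = 0.01444 h⁻¹, so CL = k·Vd = 0.01444 × 317.2 = 4.580 L/h
D = CL × Css × τ / F / S = 4.580 × 13 × 24 / 0.21 / 0.87 = 7821 mg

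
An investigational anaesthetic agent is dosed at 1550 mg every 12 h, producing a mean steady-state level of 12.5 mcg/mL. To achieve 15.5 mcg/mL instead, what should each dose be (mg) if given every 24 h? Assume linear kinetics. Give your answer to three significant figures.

For first-order elimination, Css ∝ F·D/(CL·τ); F and CL are unchanged, so Css ∝ D/τ.
D₂ = D₁ × (Css,target / Css,current) × (τ₂/τ₁) = 1550 × (15.5/12.5) × (24/12) = 3844 mg

3840 mg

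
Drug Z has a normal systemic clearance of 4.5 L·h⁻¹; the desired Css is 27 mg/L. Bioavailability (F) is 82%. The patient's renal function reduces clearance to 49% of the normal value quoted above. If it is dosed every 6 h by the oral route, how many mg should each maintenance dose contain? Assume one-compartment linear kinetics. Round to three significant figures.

Patient clearance = 0.49 × 4.500 = 2.205 L/h
D = CL × Css × τ / F = 2.205 × 27 × 6 / 0.82 = 435.6 mg

436 mg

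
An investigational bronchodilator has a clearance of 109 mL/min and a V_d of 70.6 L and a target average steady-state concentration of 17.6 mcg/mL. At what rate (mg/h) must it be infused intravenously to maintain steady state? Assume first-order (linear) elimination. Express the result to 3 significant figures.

Convert clearance: 109 mL/min × 60 min/h ÷ 1000 mL/L = 6.540 L/h
R₀ = 6.540 × 17.6 = 115.1 mg/h

115 mg/h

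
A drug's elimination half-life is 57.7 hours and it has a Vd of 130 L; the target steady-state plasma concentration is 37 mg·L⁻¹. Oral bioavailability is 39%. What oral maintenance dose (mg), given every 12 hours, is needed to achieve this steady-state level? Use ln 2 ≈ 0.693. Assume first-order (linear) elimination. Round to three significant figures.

1780 mg

k = 0.693/57.7 = 0.01201 h⁻¹, so CL = k·Vd = 0.01201 × 130.0 = 1.561 L/h
D = CL × Css × τ / F = 1.561 × 37 × 12 / 0.39 = 1777 mg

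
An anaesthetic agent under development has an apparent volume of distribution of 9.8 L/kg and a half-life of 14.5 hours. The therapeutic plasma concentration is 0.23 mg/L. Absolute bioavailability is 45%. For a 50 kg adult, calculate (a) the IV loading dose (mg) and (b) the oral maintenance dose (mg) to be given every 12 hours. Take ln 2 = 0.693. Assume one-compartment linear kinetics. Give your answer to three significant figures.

Vd(total) = 50 kg × 9.8 L/kg = 490.0 L
LD = Vd × C = 490.0 × 0.23 = 112.7 mg
CL = 0.693 × Vd / t½ = 0.693 × 490.0 / 14.5 = 23.42 L/h
D = CL × Css × τ / F = 23.42 × 0.23 × 12 / 0.45 = 143.6 mg

(a) 113 mg; (b) 144 mg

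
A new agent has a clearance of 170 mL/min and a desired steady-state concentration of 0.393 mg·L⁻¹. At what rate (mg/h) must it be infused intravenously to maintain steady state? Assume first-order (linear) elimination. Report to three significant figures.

4.01 mg/h

CL = 170 mL/min = 170 × 0.06 = 10.20 L/h
Infusion rate = CL · Css = 10.20 L/h × 0.393 mg/L = 4.009 mg/h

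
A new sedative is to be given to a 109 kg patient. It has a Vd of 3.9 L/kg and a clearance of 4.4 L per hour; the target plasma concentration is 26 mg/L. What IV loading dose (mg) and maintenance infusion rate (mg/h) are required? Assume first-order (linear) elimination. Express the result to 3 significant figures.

Vd = 3.9 L/kg × 109 kg = 425.1 L
Loading: fill Vd to C_target → 425.1 L × 26 mg/L = 11050 mg
Maintenance infusion rate = CL × Css = 4.400 × 26 = 114.4 mg/h

(a) 11100 mg; (b) 114 mg/h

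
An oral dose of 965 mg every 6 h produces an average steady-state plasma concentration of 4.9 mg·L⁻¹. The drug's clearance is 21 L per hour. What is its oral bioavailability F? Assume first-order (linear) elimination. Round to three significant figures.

0.640

F·D/τ = CL·Css at steady state → F = CL·Css·τ / D.
F = 21 × 4.9 × 6 / 965 = 0.640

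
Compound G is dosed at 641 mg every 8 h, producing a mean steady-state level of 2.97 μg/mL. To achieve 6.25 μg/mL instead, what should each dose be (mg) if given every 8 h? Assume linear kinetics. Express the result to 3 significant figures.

With linear kinetics, Css is proportional to dose rate (D/τ) at fixed clearance.
D₂ = D₁ × (Css,target / Css,current) = 641 × 6.25/2.97 = 1349 mg

1350 mg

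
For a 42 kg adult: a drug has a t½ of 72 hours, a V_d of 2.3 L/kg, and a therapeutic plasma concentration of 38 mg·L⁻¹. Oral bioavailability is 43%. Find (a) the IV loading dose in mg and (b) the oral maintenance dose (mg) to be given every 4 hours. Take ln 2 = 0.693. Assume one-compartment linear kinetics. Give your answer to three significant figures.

Vd = 2.3 L/kg × 42 kg = 96.60 L
LD = Vd × C = 96.60 × 38 = 3671 mg
CL = 0.693 × Vd / t½ = 0.693 × 96.60 / 72 = 0.9298 L/h
D = CL × Css × τ / F = 0.9298 × 38 × 4 / 0.43 = 328.7 mg

(a) 3670 mg; (b) 329 mg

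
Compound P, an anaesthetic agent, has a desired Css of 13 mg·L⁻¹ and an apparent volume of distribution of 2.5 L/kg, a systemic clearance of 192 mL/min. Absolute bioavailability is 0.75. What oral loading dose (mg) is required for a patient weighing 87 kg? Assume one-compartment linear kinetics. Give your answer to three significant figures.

3770 mg

Vd = 2.5 L/kg × 87 kg = 217.5 L
LD = Vd × C / F = 217.5 × 13.00 / 0.75 = 3770 mg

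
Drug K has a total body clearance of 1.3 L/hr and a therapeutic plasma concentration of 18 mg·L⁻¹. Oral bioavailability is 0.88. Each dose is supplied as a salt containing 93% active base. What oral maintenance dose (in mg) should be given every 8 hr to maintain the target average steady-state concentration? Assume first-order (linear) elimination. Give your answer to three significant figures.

D = CL × Css × τ / F / S = 1.300 × 18 × 8 / 0.88 / 0.93 = 228.7 mg

229 mg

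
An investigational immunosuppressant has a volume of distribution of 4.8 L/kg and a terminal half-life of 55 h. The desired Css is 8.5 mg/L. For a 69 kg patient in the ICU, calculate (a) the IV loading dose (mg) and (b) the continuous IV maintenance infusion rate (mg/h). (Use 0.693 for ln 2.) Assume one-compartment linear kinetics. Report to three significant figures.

Total Vd = 4.8 × 69 = 331.2 L
LD = Vd × C = 331.2 × 8.5 = 2815 mg
CL = 0.693 × Vd / t½ = 0.693 × 331.2 / 55 = 4.173 L/h
Infusion rate = CL × Css = 4.173 × 8.5 = 35.47 mg/h

(a) 2820 mg; (b) 35.5 mg/h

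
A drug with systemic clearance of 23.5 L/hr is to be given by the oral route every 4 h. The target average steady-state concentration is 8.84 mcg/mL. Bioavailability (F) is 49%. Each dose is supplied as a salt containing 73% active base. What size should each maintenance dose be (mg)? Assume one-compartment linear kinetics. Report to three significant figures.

2320 mg

D = CL × Css × τ / F / S = 23.50 × 8.84 × 4 / 0.49 / 0.73 = 2323 mg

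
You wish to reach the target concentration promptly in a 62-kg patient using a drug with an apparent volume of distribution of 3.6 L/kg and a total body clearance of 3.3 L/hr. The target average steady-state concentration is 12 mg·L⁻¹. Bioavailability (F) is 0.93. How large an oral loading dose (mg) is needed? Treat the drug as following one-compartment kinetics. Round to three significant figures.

2880 mg

Vd = 3.6 L/kg × 62 kg = 223.2 L
LD = Vd × C / F = 223.2 × 12.00 / 0.93 = 2880 mg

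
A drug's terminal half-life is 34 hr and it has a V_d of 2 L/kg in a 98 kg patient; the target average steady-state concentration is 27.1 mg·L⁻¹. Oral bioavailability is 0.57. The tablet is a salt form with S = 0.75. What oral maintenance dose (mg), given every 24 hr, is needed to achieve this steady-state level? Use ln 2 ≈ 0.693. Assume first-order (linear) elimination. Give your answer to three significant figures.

Total Vd = 2 × 98 = 196.0 L
k = 0.693/34 = 0.02038 h⁻¹, so CL = k·Vd = 0.02038 × 196.0 = 3.994 L/h
D = CL × Css × τ / F / S = 3.994 × 27.1 × 24 / 0.57 / 0.75 = 6076 mg

6080 mg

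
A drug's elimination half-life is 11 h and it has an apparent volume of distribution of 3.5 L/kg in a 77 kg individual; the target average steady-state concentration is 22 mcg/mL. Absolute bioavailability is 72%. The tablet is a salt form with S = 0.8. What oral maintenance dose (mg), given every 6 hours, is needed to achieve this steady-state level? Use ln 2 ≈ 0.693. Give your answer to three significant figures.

Vd = 3.5 L/kg × 77 kg = 269.5 L
CL = 0.693 × Vd / t½ = 0.693 × 269.5 / 11 = 16.98 L/h
D = CL × Css × τ / F / S = 16.98 × 22 × 6 / 0.72 / 0.8 = 3891 mg

3890 mg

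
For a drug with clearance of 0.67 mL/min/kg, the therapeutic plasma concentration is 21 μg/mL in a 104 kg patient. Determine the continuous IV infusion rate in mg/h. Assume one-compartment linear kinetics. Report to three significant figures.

CL = 0.67 mL/min/kg × 104 kg = 69.68 mL/min = 69.68 × 60/1000 = 4.181 L/h
Rate = CL × Css = 4.181 × 21 = 87.80 mg/h

87.8 mg/h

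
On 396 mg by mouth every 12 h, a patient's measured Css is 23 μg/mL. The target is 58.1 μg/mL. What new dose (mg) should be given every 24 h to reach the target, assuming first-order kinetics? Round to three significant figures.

For first-order elimination, Css ∝ F·D/(CL·τ); F and CL are unchanged, so Css ∝ D/τ.
D₂ = D₁ × (Css,target / Css,current) × (τ₂/τ₁) = 396 × (58.1/23) × (24/12) = 2001 mg

2000 mg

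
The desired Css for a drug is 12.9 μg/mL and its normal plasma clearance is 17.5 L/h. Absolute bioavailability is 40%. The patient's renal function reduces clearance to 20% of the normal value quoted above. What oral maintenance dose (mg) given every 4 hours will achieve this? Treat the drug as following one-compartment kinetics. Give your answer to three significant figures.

452 mg

Patient clearance = 0.2 × 17.50 = 3.500 L/h
D = CL × Css × τ / F = 3.500 × 12.9 × 4 / 0.4 = 451.5 mg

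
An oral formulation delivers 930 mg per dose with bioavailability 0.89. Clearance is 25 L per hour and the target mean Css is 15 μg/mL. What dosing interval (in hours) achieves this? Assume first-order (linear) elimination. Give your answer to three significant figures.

F·D/τ = CL·Css → τ = F·D / (CL·Css).
τ = 0.89 × 930 / (25 × 15) = 2.207 h

2.21 h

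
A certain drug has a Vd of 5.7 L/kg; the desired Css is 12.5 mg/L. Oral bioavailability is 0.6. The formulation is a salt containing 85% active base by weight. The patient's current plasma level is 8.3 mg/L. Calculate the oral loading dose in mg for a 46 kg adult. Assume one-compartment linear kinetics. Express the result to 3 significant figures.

Vd = 5.7 L/kg × 46 kg = 262.2 L
The loading dose fills Vd to the target concentration.
Concentration deficit ΔC = 12.5 − 8.3 = 4.200 mg/L
LD = Vd × ΔC / F / S = 262.2 × 4.200 / 0.6 / 0.85 = 2159 mg

2160 mg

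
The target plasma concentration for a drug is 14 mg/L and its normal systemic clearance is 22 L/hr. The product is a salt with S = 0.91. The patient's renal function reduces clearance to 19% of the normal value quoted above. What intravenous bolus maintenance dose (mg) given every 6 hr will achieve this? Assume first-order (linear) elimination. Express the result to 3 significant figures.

Patient clearance = 0.19 × 22.00 = 4.180 L/h
D = CL × Css × τ / S = 4.180 × 14 × 6 / 0.91 = 385.8 mg

386 mg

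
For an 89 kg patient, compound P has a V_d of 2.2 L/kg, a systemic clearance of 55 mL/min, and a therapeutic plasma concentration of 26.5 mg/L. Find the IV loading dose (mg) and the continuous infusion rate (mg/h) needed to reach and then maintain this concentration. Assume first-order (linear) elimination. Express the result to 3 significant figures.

(a) 5190 mg; (b) 87.5 mg/h

Vd(total) = 89 kg × 2.2 L/kg = 195.8 L
LD = Vd · C_target = 195.8 × 26.5 = 5189 mg
CL = 55 mL/min = 55 × 0.06 = 3.300 L/h
Maintenance infusion rate = CL × Css = 3.300 × 26.5 = 87.45 mg/h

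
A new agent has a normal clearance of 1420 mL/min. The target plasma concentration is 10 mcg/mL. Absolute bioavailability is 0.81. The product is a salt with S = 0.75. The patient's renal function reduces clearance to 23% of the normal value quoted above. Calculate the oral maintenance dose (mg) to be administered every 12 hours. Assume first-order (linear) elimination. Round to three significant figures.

CL = 1420 mL/min = 1420 × 0.06 = 85.20 L/h
Patient clearance = 0.23 × 85.20 = 19.60 L/h
D = CL × Css × τ / F / S = 19.60 × 10 × 12 / 0.81 / 0.75 = 3872 mg

3870 mg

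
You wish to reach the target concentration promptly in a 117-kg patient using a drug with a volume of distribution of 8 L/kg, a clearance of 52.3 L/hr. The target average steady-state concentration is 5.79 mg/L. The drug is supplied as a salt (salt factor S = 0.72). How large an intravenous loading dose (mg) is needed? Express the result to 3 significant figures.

7530 mg

Total Vd = 8 × 117 = 936.0 L
LD = Vd × C / S = 936.0 × 5.790 / 0.72 = 7527 mg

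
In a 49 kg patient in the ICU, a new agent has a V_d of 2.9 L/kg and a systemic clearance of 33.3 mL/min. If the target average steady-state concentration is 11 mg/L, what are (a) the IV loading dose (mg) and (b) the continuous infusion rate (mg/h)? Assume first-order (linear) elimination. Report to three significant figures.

Total Vd = 2.9 × 49 = 142.1 L
Loading: fill Vd to C_target → 142.1 L × 11 mg/L = 1563 mg
CL = 33.3 mL/min × 60/1000 = 1.998 L/h
Infusion rate = 1.998 L/h × 11 mg/L = 21.98 mg/h

(a) 1560 mg; (b) 22.0 mg/h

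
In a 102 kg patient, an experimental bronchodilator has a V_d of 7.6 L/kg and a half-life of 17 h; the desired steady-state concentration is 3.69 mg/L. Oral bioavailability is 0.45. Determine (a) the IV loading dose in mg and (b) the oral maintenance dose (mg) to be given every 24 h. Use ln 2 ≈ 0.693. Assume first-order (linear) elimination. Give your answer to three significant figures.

(a) 2860 mg; (b) 6220 mg

Vd = 7.6 L/kg × 102 kg = 775.2 L
LD = Vd × C = 775.2 × 3.69 = 2860 mg
CL = 0.693 × Vd / t½ = 0.693 × 775.2 / 17 = 31.60 L/h
D = CL × Css × τ / F = 31.60 × 3.69 × 24 / 0.45 = 6219 mg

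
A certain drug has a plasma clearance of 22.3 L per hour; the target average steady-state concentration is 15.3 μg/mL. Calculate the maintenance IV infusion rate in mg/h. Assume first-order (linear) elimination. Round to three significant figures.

341 mg/h

At steady state, infusion rate equals elimination rate: rate in = CL × Css.
R₀ = 22.30 × 15.3 = 341.2 mg/h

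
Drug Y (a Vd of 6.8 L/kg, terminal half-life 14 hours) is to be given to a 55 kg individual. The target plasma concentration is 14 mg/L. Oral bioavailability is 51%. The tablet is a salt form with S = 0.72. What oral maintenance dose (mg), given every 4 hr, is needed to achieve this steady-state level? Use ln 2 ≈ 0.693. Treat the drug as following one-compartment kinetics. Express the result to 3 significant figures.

Total Vd = 6.8 × 55 = 374.0 L
CL = ln 2 · Vd / t½ = 0.693 × 374.0 / 14 = 18.51 L/h
D = CL × Css × τ / F / S = 18.51 × 14 × 4 / 0.51 / 0.72 = 2823 mg

2820 mg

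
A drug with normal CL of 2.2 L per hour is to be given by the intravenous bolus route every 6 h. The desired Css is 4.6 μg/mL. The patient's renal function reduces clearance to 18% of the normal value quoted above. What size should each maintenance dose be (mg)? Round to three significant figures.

10.9 mg

Patient clearance = 0.18 × 2.200 = 0.3960 L/h
At steady state, dose per interval replaces the amount cleared in that interval: D/τ = CL·Css.
D = CL × Css × τ = 0.3960 × 4.6 × 6 = 10.93 mg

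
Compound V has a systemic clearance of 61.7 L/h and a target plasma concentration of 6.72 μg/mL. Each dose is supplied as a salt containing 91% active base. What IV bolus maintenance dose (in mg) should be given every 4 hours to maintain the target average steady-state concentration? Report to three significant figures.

1820 mg

D = CL × Css × τ / S = 61.70 × 6.72 × 4 / 0.91 = 1823 mg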